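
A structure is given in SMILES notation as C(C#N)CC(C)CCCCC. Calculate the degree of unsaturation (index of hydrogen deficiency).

Atom tally by fragment:
  NCCH2 → C:2 H:2 N:1
  CH2 → C:1 H:2
  CH(CH3) → C:2 H:4
  CH2 → C:1 H:2
  CH2 → C:1 H:2
  CH2 → C:1 H:2
  CH2 → C:1 H:2
  CH3 → C:1 H:3
Element totals:
  C: 10
  H: 19
  N: 1
Molecular formula: C10H19N.
DoU = (2C + 2 + N − H − X) / 2 = (2·10 + 2 + 1 − 19 − 0) / 2 = 2.

2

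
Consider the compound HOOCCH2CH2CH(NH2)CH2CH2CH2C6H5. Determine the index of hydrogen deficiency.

5

Element totals:
  C: 13
  H: 19
  N: 1
  O: 2
Molecular formula: C13H19NO2.
DoU = (2C + 2 + N − H − X) / 2 = (2·13 + 2 + 1 − 19 − 0) / 2 = 5.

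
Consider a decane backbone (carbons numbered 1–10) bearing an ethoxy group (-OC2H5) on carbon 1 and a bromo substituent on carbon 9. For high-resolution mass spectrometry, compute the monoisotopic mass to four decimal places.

264.1089

Atom tally by fragment:
  C2H5OCH2 → C:3 H:7 O:1
  CH2 → C:1 H:2
  CH2 → C:1 H:2
  CH2 → C:1 H:2
  CH2 → C:1 H:2
  CH2 → C:1 H:2
  CH2 → C:1 H:2
  CH2 → C:1 H:2
  CH(Br) → C:1 H:1 Br:1
  CH3 → C:1 H:3
Element totals:
  C: 12
  H: 25
  Br: 1
  O: 1
Molecular formula: C12H25BrO.
  M = 12(12.0) + 25(1.007825) + 78.918338 + 15.994915
    = 144.000000 + 25.195625 + 78.918338 + 15.994915 = 264.108878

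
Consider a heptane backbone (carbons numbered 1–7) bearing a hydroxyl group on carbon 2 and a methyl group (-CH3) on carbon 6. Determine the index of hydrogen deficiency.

0

Atom tally by fragment:
  CH3 → C:1 H:3
  CH(OH) → C:1 H:2 O:1
  CH2 → C:1 H:2
  CH2 → C:1 H:2
  CH2 → C:1 H:2
  CH(CH3) → C:2 H:4
  CH3 → C:1 H:3
Element totals:
  C: 8
  H: 18
  O: 1
Molecular formula: C8H18O.
DoU = (2C + 2 + N − H − X) / 2 = (2·8 + 2 + 0 − 18 − 0) / 2 = 0.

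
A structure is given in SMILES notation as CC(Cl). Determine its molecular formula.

Atom tally by fragment:
  CH3 → C:1 H:3
  CH2Cl → C:1 H:2 Cl:1
Element totals:
  C: 2
  H: 5
  Cl: 1

C2H5Cl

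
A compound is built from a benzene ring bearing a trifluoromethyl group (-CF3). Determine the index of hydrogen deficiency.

Atom tally by fragment:
  benzene ring core → C:6 H:6
  (− 1 ring H displaced by substituents)
  + CF3 → C:1 F:3
Element totals:
  C: 7
  H: 5
  F: 3
Molecular formula: C7H5F3.
DoU = (2C + 2 + N − H − X) / 2 = (2·7 + 2 + 0 − 5 − 3) / 2 = 4.

4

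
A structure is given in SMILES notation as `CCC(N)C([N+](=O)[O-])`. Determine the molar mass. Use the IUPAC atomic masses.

Atom tally by fragment:
  CH3 → C:1 H:3
  CH2 → C:1 H:2
  CH(NH2) → C:1 H:3 N:1
  CH2NO2 → C:1 H:2 N:1 O:2
Element totals:
  C: 4
  H: 10
  N: 2
  O: 2
Molecular formula: C4H10N2O2.
  M = 4(12.011) + 10(1.008) + 2(14.007) + 2(15.999)
    = 48.044 + 10.080 + 28.014 + 31.998 = 118.136

118.14 g/mol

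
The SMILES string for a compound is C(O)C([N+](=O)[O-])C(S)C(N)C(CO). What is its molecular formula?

C6H14N2O4S

Atom tally by fragment:
  HOCH2 → C:1 H:3 O:1
  CH(NO2) → C:1 H:1 N:1 O:2
  CH(SH) → C:1 H:2 S:1
  CH(NH2) → C:1 H:3 N:1
  CH2CH2OH → C:2 H:5 O:1
Element totals:
  C: 6
  H: 14
  N: 2
  O: 4
  S: 1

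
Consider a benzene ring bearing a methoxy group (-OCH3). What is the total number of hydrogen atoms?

Atom tally by fragment:
  benzene ring core → C:6 H:6
  (− 1 ring H displaced by substituents)
  + OCH3 → C:1 H:3 O:1
Element totals:
  C: 7
  H: 8
  O: 1

8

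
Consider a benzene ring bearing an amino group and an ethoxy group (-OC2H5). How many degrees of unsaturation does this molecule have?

Atom tally by fragment:
  benzene ring core → C:6 H:6
  (− 2 ring H displaced by substituents)
  + NH2 → N:1 H:2
  + OC2H5 → C:2 H:5 O:1
Element totals:
  C: 8
  H: 11
  N: 1
  O: 1
Molecular formula: C8H11NO.
DoU = (2C + 2 + N − H − X) / 2 = (2·8 + 2 + 1 − 11 − 0) / 2 = 4.

4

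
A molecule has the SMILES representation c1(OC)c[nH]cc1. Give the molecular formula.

Atom tally by fragment:
  pyrrole ring core → C:4 H:5 N:1
  (− 1 ring H displaced by substituents)
  + OCH3 → C:1 H:3 O:1
Element totals:
  C: 5
  H: 7
  N: 1
  O: 1

C5H7NO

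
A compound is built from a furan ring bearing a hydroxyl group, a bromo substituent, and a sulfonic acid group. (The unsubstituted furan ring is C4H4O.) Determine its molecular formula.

Atom tally by fragment:
  furan ring core → C:4 H:4 O:1
  (− 3 ring H displaced by substituents)
  + OH → O:1 H:1
  + Br → Br:1
  + SO3H → S:1 O:3 H:1
Element totals:
  C: 4
  H: 3
  Br: 1
  O: 5
  S: 1

C4H3BrO5S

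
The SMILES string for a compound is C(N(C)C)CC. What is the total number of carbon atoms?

Atom tally by fragment:
  (CH3)2NCH2 → C:3 H:8 N:1
  CH2 → C:1 H:2
  CH3 → C:1 H:3
Element totals:
  C: 5
  H: 13
  N: 1

5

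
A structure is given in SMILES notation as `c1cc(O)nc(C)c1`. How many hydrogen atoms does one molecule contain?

7

Atom tally by fragment:
  pyridine ring core → C:5 H:5 N:1
  (− 2 ring H displaced by substituents)
  + OH → O:1 H:1
  + CH3 → C:1 H:3
Element totals:
  C: 6
  H: 7
  N: 1
  O: 1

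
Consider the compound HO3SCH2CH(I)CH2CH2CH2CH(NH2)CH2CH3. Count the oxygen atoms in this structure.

Element totals:
  C: 8
  H: 18
  I: 1
  N: 1
  O: 3
  S: 1

3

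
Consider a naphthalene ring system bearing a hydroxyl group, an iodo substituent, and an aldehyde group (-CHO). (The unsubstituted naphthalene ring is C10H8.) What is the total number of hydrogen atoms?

Atom tally by fragment:
  naphthalene ring system core → C:10 H:8
  (− 3 ring H displaced by substituents)
  + OH → O:1 H:1
  + I → I:1
  + CHO → C:1 H:1 O:1
Element totals:
  C: 11
  H: 7
  I: 1
  O: 2

7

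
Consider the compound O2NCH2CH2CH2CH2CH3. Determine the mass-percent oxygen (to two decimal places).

27.31%

Atom tally by fragment:
  O2NCH2 → C:1 H:2 N:1 O:2
  CH2 → C:1 H:2
  CH2 → C:1 H:2
  CH2 → C:1 H:2
  CH3 → C:1 H:3
Element totals:
  C: 5
  H: 11
  N: 1
  O: 2
Molecular formula: C5H11NO2.
Molar mass = 117.148 g/mol.
Mass from O: 2 × 15.999 = 31.998 g/mol.
%O = 31.998 / 117.148 × 100 = 27.31%.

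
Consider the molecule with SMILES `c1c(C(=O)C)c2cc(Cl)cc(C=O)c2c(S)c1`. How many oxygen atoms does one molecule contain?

2

Atom tally by fragment:
  naphthalene ring system core → C:10 H:8
  (− 4 ring H displaced by substituents)
  + COCH3 → C:2 H:3 O:1
  + Cl → Cl:1
  + CHO → C:1 H:1 O:1
  + SH → S:1 H:1
Element totals:
  C: 13
  H: 9
  Cl: 1
  O: 2
  S: 1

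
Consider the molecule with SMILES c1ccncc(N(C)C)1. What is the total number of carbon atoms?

7

Atom tally by fragment:
  pyridine ring core → C:5 H:5 N:1
  (− 1 ring H displaced by substituents)
  + N(CH3)2 → N:1 C:2 H:6
Element totals:
  C: 7
  H: 10
  N: 2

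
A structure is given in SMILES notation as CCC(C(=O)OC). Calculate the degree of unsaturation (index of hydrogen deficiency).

Atom tally by fragment:
  CH3 → C:1 H:3
  CH2 → C:1 H:2
  CH2COOCH3 → C:3 H:5 O:2
Element totals:
  C: 5
  H: 10
  O: 2
Molecular formula: C5H10O2.
DoU = (2C + 2 + N − H − X) / 2 = (2·5 + 2 + 0 − 10 − 0) / 2 = 1.

1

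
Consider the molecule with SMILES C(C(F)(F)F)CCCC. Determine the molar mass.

Atom tally by fragment:
  F3CCH2 → C:2 H:2 F:3
  CH2 → C:1 H:2
  CH2 → C:1 H:2
  CH2 → C:1 H:2
  CH3 → C:1 H:3
Element totals:
  C: 6
  H: 11
  F: 3
Molecular formula: C6H11F3.
  M = 6(12.011) + 11(1.008) + 3(18.998)
    = 72.066 + 11.088 + 56.994 = 140.148

140.15 g/mol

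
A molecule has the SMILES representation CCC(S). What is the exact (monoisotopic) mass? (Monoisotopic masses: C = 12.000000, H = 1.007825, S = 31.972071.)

Atom tally by fragment:
  CH3 → C:1 H:3
  CH2 → C:1 H:2
  CH2SH → C:1 H:3 S:1
Element totals:
  C: 3
  H: 8
  S: 1
Molecular formula: C3H8S.
  M = 3(12.0) + 8(1.007825) + 31.972071
    = 36.000000 + 8.062600 + 31.972071 = 76.034671

76.0347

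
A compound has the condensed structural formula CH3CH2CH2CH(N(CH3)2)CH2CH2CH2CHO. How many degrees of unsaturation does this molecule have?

Atom tally by fragment:
  CH3 → C:1 H:3
  CH2 → C:1 H:2
  CH2 → C:1 H:2
  CH(N(CH3)2) → C:3 H:7 N:1
  CH2 → C:1 H:2
  CH2 → C:1 H:2
  CH2CHO → C:2 H:3 O:1
Element totals:
  C: 10
  H: 21
  N: 1
  O: 1
Molecular formula: C10H21NO.
DoU = (2C + 2 + N − H − X) / 2 = (2·10 + 2 + 1 − 21 − 0) / 2 = 1.

1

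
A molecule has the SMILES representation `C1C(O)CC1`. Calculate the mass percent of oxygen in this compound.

Atom tally by fragment:
  cyclobutane ring core → C:4 H:8
  (− 1 ring H displaced by substituents)
  + OH → O:1 H:1
Element totals:
  C: 4
  H: 8
  O: 1
Molecular formula: C4H8O.
Molar mass = 72.107 g/mol.
Mass from O: 1 × 15.999 = 15.999 g/mol.
%O = 15.999 / 72.107 × 100 = 22.19%.

22.19%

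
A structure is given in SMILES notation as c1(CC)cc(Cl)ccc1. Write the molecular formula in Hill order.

C8H9Cl

Atom tally by fragment:
  benzene ring core → C:6 H:6
  (− 2 ring H displaced by substituents)
  + C2H5 → C:2 H:5
  + Cl → Cl:1
Element totals:
  C: 8
  H: 9
  Cl: 1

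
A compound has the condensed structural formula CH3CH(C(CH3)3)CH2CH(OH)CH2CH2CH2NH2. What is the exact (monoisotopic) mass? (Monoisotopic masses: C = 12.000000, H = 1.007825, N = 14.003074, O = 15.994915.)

187.1936

Element totals:
  C: 11
  H: 25
  N: 1
  O: 1
Molecular formula: C11H25NO.
  M = 11(12.0) + 25(1.007825) + 14.003074 + 15.994915
    = 132.000000 + 25.195625 + 14.003074 + 15.994915 = 187.193614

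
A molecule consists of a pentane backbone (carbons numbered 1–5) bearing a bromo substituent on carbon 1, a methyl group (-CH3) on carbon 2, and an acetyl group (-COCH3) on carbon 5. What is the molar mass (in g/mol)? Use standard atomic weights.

Atom tally by fragment:
  BrCH2 → C:1 H:2 Br:1
  CH(CH3) → C:2 H:4
  CH2 → C:1 H:2
  CH2 → C:1 H:2
  CH2COCH3 → C:3 H:5 O:1
Element totals:
  C: 8
  H: 15
  Br: 1
  O: 1
Molecular formula: C8H15BrO.
  M = 8(12.011) + 15(1.008) + 79.904 + 15.999
    = 96.088 + 15.120 + 79.904 + 15.999 = 207.111

207.11 g/mol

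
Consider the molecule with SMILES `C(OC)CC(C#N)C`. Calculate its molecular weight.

113.16 g/mol

Atom tally by fragment:
  CH3OCH2 → C:2 H:5 O:1
  CH2 → C:1 H:2
  CH(CN) → C:2 H:1 N:1
  CH3 → C:1 H:3
Element totals:
  C: 6
  H: 11
  N: 1
  O: 1
Molecular formula: C6H11NO.
  M = 6(12.011) + 11(1.008) + 14.007 + 15.999
    = 72.066 + 11.088 + 14.007 + 15.999 = 113.160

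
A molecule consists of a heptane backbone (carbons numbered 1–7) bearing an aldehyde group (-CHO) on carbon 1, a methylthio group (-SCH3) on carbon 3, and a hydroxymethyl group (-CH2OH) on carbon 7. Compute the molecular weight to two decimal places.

204.33 g/mol

Atom tally by fragment:
  OHCCH2 → C:2 H:3 O:1
  CH2 → C:1 H:2
  CH(SCH3) → C:2 H:4 S:1
  CH2 → C:1 H:2
  CH2 → C:1 H:2
  CH2 → C:1 H:2
  CH2CH2OH → C:2 H:5 O:1
Element totals:
  C: 10
  H: 20
  O: 2
  S: 1
Molecular formula: C10H20O2S.
  M = 10(12.011) + 20(1.008) + 2(15.999) + 32.06
    = 120.110 + 20.160 + 31.998 + 32.060 = 204.328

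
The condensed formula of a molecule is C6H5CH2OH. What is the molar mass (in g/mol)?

Element totals:
  C: 7
  H: 8
  O: 1
Molecular formula: C7H8O.
  M = 7(12.011) + 8(1.008) + 15.999
    = 84.077 + 8.064 + 15.999 = 108.140

108.14 g/mol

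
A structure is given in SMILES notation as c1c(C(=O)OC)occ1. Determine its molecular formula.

C6H6O3

Atom tally by fragment:
  furan ring core → C:4 H:4 O:1
  (− 1 ring H displaced by substituents)
  + COOCH3 → C:2 H:3 O:2
Element totals:
  C: 6
  H: 6
  O: 3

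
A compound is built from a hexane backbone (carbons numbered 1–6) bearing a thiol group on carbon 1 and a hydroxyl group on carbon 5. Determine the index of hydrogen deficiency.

0

Atom tally by fragment:
  HSCH2 → C:1 H:3 S:1
  CH2 → C:1 H:2
  CH2 → C:1 H:2
  CH2 → C:1 H:2
  CH(OH) → C:1 H:2 O:1
  CH3 → C:1 H:3
Element totals:
  C: 6
  H: 14
  O: 1
  S: 1
Molecular formula: C6H14OS.
DoU = (2C + 2 + N − H − X) / 2 = (2·6 + 2 + 0 − 14 − 0) / 2 = 0.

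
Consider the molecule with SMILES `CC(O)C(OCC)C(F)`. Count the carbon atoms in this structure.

6

Atom tally by fragment:
  CH3 → C:1 H:3
  CH(OH) → C:1 H:2 O:1
  CH(OC2H5) → C:3 H:6 O:1
  CH2F → C:1 H:2 F:1
Element totals:
  C: 6
  H: 13
  F: 1
  O: 2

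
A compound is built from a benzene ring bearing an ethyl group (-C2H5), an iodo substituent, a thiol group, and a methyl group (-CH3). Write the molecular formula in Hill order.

C9H11IS

Atom tally by fragment:
  benzene ring core → C:6 H:6
  (− 4 ring H displaced by substituents)
  + C2H5 → C:2 H:5
  + I → I:1
  + SH → S:1 H:1
  + CH3 → C:1 H:3
Element totals:
  C: 9
  H: 11
  I: 1
  S: 1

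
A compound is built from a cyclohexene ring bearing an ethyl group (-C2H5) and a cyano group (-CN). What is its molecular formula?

C9H13N

Atom tally by fragment:
  cyclohexene ring core → C:6 H:10
  (− 2 ring H displaced by substituents)
  + C2H5 → C:2 H:5
  + CN → C:1 N:1
Element totals:
  C: 9
  H: 13
  N: 1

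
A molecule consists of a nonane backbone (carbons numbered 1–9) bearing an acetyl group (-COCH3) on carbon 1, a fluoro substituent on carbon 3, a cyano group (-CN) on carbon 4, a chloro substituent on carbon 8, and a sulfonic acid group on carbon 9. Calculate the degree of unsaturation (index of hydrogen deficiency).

Atom tally by fragment:
  CH3COCH2 → C:3 H:5 O:1
  CH2 → C:1 H:2
  CH(F) → C:1 H:1 F:1
  CH(CN) → C:2 H:1 N:1
  CH2 → C:1 H:2
  CH2 → C:1 H:2
  CH2 → C:1 H:2
  CH(Cl) → C:1 H:1 Cl:1
  CH2SO3H → C:1 H:3 S:1 O:3
Element totals:
  C: 12
  H: 19
  Cl: 1
  F: 1
  N: 1
  O: 4
  S: 1
Molecular formula: C12H19ClFNO4S.
DoU = (2C + 2 + N − H − X) / 2 = (2·12 + 2 + 1 − 19 − 2) / 2 = 3.

3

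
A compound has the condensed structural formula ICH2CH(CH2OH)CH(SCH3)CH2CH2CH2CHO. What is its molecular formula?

C9H17IO2S

Element totals:
  C: 9
  H: 17
  I: 1
  O: 2
  S: 1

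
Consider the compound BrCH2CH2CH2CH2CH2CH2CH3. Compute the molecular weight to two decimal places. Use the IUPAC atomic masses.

179.10 g/mol

Atom tally by fragment:
  BrCH2 → C:1 H:2 Br:1
  CH2 → C:1 H:2
  CH2 → C:1 H:2
  CH2 → C:1 H:2
  CH2 → C:1 H:2
  CH2 → C:1 H:2
  CH3 → C:1 H:3
Element totals:
  C: 7
  H: 15
  Br: 1
Molecular formula: C7H15Br.
  M = 7(12.011) + 15(1.008) + 79.904
    = 84.077 + 15.120 + 79.904 = 179.101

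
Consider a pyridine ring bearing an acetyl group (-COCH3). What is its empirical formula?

C7H7NO

Atom tally by fragment:
  pyridine ring core → C:5 H:5 N:1
  (− 1 ring H displaced by substituents)
  + COCH3 → C:2 H:3 O:1
Element totals:
  C: 7
  H: 7
  N: 1
  O: 1
Molecular formula: C7H7NO.
gcd of subscripts (7, 7, 1, 1) = 1, so the empirical formula equals the molecular formula.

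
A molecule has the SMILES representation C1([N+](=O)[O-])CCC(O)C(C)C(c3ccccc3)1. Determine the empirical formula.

C13H17NO3

Atom tally by fragment:
  cyclohexane ring core → C:6 H:12
  (− 4 ring H displaced by substituents)
  + NO2 → N:1 O:2
  + OH → O:1 H:1
  + CH3 → C:1 H:3
  + C6H5 → C:6 H:5
Element totals:
  C: 13
  H: 17
  N: 1
  O: 3
Molecular formula: C13H17NO3.
gcd of subscripts (13, 17, 1, 3) = 1, so the empirical formula equals the molecular formula.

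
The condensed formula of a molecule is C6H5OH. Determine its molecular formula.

C6H6O

Element totals:
  C: 6
  H: 6
  O: 1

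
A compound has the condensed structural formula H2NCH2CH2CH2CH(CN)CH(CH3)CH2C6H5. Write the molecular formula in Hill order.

Atom tally by fragment:
  H2NCH2 → C:1 H:4 N:1
  CH2 → C:1 H:2
  CH2 → C:1 H:2
  CH(CN) → C:2 H:1 N:1
  CH(CH3) → C:2 H:4
  CH2C6H5 → C:7 H:7
Element totals:
  C: 14
  H: 20
  N: 2

C14H20N2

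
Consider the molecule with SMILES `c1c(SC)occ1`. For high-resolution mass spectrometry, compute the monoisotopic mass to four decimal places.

Atom tally by fragment:
  furan ring core → C:4 H:4 O:1
  (− 1 ring H displaced by substituents)
  + SCH3 → C:1 H:3 S:1
Element totals:
  C: 5
  H: 6
  O: 1
  S: 1
Molecular formula: C5H6OS.
  M = 5(12.0) + 6(1.007825) + 15.994915 + 31.972071
    = 60.000000 + 6.046950 + 15.994915 + 31.972071 = 114.013936

114.0139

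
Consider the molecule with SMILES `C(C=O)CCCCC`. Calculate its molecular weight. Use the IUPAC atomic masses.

114.19 g/mol

Atom tally by fragment:
  OHCCH2 → C:2 H:3 O:1
  CH2 → C:1 H:2
  CH2 → C:1 H:2
  CH2 → C:1 H:2
  CH2 → C:1 H:2
  CH3 → C:1 H:3
Element totals:
  C: 7
  H: 14
  O: 1
Molecular formula: C7H14O.
  M = 7(12.011) + 14(1.008) + 15.999
    = 84.077 + 14.112 + 15.999 = 114.188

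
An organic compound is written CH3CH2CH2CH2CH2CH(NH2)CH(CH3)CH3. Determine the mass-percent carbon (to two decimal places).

75.45%

Element totals:
  C: 9
  H: 21
  N: 1
Molecular formula: C9H21N.
Molar mass = 143.274 g/mol.
Mass from C: 9 × 12.011 = 108.099 g/mol.
%C = 108.099 / 143.274 × 100 = 75.45%.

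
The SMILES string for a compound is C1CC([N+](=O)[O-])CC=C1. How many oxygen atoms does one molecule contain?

2

Atom tally by fragment:
  cyclohexene ring core → C:6 H:10
  (− 1 ring H displaced by substituents)
  + NO2 → N:1 O:2
Element totals:
  C: 6
  H: 9
  N: 1
  O: 2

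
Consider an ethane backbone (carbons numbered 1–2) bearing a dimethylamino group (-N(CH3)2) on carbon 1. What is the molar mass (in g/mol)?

73.14 g/mol

Atom tally by fragment:
  (CH3)2NCH2 → C:3 H:8 N:1
  CH3 → C:1 H:3
Element totals:
  C: 4
  H: 11
  N: 1
Molecular formula: C4H11N.
  M = 4(12.011) + 11(1.008) + 14.007
    = 48.044 + 11.088 + 14.007 = 73.139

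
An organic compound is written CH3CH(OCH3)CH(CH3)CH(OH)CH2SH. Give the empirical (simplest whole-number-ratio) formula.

C7H16O2S

Atom tally by fragment:
  CH3 → C:1 H:3
  CH(OCH3) → C:2 H:4 O:1
  CH(CH3) → C:2 H:4
  CH(OH) → C:1 H:2 O:1
  CH2SH → C:1 H:3 S:1
Element totals:
  C: 7
  H: 16
  O: 2
  S: 1
Molecular formula: C7H16O2S.
gcd of subscripts (7, 16, 2, 1) = 1, so the empirical formula equals the molecular formula.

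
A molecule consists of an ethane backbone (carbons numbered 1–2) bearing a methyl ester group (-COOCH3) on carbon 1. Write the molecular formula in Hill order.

Atom tally by fragment:
  CH3OOCCH2 → C:3 H:5 O:2
  CH3 → C:1 H:3
Element totals:
  C: 4
  H: 8
  O: 2

C4H8O2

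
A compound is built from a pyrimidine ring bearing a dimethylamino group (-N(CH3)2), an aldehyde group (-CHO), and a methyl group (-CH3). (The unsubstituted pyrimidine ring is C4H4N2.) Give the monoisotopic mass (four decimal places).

165.0902

Atom tally by fragment:
  pyrimidine ring core → C:4 H:4 N:2
  (− 3 ring H displaced by substituents)
  + N(CH3)2 → N:1 C:2 H:6
  + CHO → C:1 H:1 O:1
  + CH3 → C:1 H:3
Element totals:
  C: 8
  H: 11
  N: 3
  O: 1
Molecular formula: C8H11N3O.
  M = 8(12.0) + 11(1.007825) + 3(14.003074) + 15.994915
    = 96.000000 + 11.086075 + 42.009222 + 15.994915 = 165.090212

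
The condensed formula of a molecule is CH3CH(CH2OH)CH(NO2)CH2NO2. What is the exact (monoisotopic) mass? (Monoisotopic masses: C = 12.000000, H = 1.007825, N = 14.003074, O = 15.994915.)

178.0590

Element totals:
  C: 5
  H: 10
  N: 2
  O: 5
Molecular formula: C5H10N2O5.
  M = 5(12.0) + 10(1.007825) + 2(14.003074) + 5(15.994915)
    = 60.000000 + 10.078250 + 28.006148 + 79.974575 = 178.058973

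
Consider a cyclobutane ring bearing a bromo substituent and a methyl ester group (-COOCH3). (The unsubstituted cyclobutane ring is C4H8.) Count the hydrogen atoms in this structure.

9

Atom tally by fragment:
  cyclobutane ring core → C:4 H:8
  (− 2 ring H displaced by substituents)
  + Br → Br:1
  + COOCH3 → C:2 H:3 O:2
Element totals:
  C: 6
  H: 9
  Br: 1
  O: 2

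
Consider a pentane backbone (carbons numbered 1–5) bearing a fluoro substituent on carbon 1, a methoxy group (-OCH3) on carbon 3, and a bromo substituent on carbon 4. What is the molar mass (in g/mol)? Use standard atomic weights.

Atom tally by fragment:
  FCH2 → C:1 H:2 F:1
  CH2 → C:1 H:2
  CH(OCH3) → C:2 H:4 O:1
  CH(Br) → C:1 H:1 Br:1
  CH3 → C:1 H:3
Element totals:
  C: 6
  H: 12
  Br: 1
  F: 1
  O: 1
Molecular formula: C6H12BrFO.
  M = 6(12.011) + 12(1.008) + 79.904 + 18.998 + 15.999
    = 72.066 + 12.096 + 79.904 + 18.998 + 15.999 = 199.063

199.06 g/mol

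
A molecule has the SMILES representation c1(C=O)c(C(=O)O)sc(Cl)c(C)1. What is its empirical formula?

Atom tally by fragment:
  thiophene ring core → C:4 H:4 S:1
  (− 4 ring H displaced by substituents)
  + CHO → C:1 H:1 O:1
  + COOH → C:1 H:1 O:2
  + Cl → Cl:1
  + CH3 → C:1 H:3
Element totals:
  C: 7
  H: 5
  Cl: 1
  O: 3
  S: 1
Molecular formula: C7H5ClO3S.
gcd of subscripts (7, 1, 5, 3, 1) = 1, so the empirical formula equals the molecular formula.

C7H5ClO3S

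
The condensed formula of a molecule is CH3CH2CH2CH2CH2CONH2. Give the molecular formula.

Element totals:
  C: 6
  H: 13
  N: 1
  O: 1

C6H13NO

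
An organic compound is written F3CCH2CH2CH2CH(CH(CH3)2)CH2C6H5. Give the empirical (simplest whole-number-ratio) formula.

Atom tally by fragment:
  F3CCH2 → C:2 H:2 F:3
  CH2 → C:1 H:2
  CH2 → C:1 H:2
  CH(CH(CH3)2) → C:4 H:8
  CH2C6H5 → C:7 H:7
Element totals:
  C: 15
  H: 21
  F: 3
Molecular formula: C15H21F3.
gcd of subscripts = 3; dividing each by 3:
  C: 15/3 = 5
  F: 3/3 = 1
  H: 21/3 = 7

C5H7F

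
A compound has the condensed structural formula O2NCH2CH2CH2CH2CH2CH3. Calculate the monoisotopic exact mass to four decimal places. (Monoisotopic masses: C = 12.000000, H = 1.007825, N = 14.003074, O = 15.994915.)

Atom tally by fragment:
  O2NCH2 → C:1 H:2 N:1 O:2
  CH2 → C:1 H:2
  CH2 → C:1 H:2
  CH2 → C:1 H:2
  CH2 → C:1 H:2
  CH3 → C:1 H:3
Element totals:
  C: 6
  H: 13
  N: 1
  O: 2
Molecular formula: C6H13NO2.
  M = 6(12.0) + 13(1.007825) + 14.003074 + 2(15.994915)
    = 72.000000 + 13.101725 + 14.003074 + 31.989830 = 131.094629

131.0946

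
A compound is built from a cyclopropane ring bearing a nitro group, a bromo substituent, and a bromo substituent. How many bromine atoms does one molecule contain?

Atom tally by fragment:
  cyclopropane ring core → C:3 H:6
  (− 3 ring H displaced by substituents)
  + NO2 → N:1 O:2
  + Br → Br:1
  + Br → Br:1
Element totals:
  C: 3
  H: 3
  Br: 2
  N: 1
  O: 2

2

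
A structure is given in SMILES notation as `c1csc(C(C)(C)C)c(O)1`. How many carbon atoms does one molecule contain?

Atom tally by fragment:
  thiophene ring core → C:4 H:4 S:1
  (− 2 ring H displaced by substituents)
  + C(CH3)3 → C:4 H:9
  + OH → O:1 H:1
Element totals:
  C: 8
  H: 12
  O: 1
  S: 1

8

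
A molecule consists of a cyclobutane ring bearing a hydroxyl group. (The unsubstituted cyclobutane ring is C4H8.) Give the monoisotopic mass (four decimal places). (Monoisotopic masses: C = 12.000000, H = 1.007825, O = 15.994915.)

72.0575

Atom tally by fragment:
  cyclobutane ring core → C:4 H:8
  (− 1 ring H displaced by substituents)
  + OH → O:1 H:1
Element totals:
  C: 4
  H: 8
  O: 1
Molecular formula: C4H8O.
  M = 4(12.0) + 8(1.007825) + 15.994915
    = 48.000000 + 8.062600 + 15.994915 = 72.057515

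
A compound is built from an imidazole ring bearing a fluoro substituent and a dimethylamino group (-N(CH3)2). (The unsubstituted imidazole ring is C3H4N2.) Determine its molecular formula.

C5H8FN3

Atom tally by fragment:
  imidazole ring core → C:3 H:4 N:2
  (− 2 ring H displaced by substituents)
  + F → F:1
  + N(CH3)2 → N:1 C:2 H:6
Element totals:
  C: 5
  H: 8
  F: 1
  N: 3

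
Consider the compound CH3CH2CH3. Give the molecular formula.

Atom tally by fragment:
  CH3 → C:1 H:3
  CH2 → C:1 H:2
  CH3 → C:1 H:3
Element totals:
  C: 3
  H: 8

C3H8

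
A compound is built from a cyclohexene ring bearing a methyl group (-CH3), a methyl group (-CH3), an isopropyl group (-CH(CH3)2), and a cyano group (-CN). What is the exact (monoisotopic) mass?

Atom tally by fragment:
  cyclohexene ring core → C:6 H:10
  (− 4 ring H displaced by substituents)
  + CH3 → C:1 H:3
  + CH3 → C:1 H:3
  + CH(CH3)2 → C:3 H:7
  + CN → C:1 N:1
Element totals:
  C: 12
  H: 19
  N: 1
Molecular formula: C12H19N.
  M = 12(12.0) + 19(1.007825) + 14.003074
    = 144.000000 + 19.148675 + 14.003074 = 177.151749

177.1517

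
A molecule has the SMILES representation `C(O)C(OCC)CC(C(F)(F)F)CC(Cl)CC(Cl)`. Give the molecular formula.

Atom tally by fragment:
  HOCH2 → C:1 H:3 O:1
  CH(OC2H5) → C:3 H:6 O:1
  CH2 → C:1 H:2
  CH(CF3) → C:2 H:1 F:3
  CH2 → C:1 H:2
  CH(Cl) → C:1 H:1 Cl:1
  CH2 → C:1 H:2
  CH2Cl → C:1 H:2 Cl:1
Element totals:
  C: 11
  H: 19
  Cl: 2
  F: 3
  O: 2

C11H19Cl2F3O2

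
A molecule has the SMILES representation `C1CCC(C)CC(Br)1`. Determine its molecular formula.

Atom tally by fragment:
  cyclohexane ring core → C:6 H:12
  (− 2 ring H displaced by substituents)
  + CH3 → C:1 H:3
  + Br → Br:1
Element totals:
  C: 7
  H: 13
  Br: 1

C7H13Br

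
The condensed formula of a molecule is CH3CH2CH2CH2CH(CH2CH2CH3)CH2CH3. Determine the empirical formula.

Element totals:
  C: 10
  H: 22
Molecular formula: C10H22.
gcd of subscripts = 2; dividing each by 2:
  C: 10/2 = 5
  H: 22/2 = 11

C5H11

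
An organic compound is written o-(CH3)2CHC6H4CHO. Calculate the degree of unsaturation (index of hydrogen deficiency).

5

Atom tally by fragment:
  benzene ring core → C:6 H:6
  (− 2 ring H displaced by substituents)
  + CH(CH3)2 → C:3 H:7
  + CHO → C:1 H:1 O:1
Element totals:
  C: 10
  H: 12
  O: 1
Molecular formula: C10H12O.
DoU = (2C + 2 + N − H − X) / 2 = (2·10 + 2 + 0 − 12 − 0) / 2 = 5.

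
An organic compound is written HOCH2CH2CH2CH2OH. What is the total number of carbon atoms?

Element totals:
  C: 4
  H: 10
  O: 2

4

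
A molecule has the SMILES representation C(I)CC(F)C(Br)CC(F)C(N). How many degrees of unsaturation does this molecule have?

Atom tally by fragment:
  ICH2 → C:1 H:2 I:1
  CH2 → C:1 H:2
  CH(F) → C:1 H:1 F:1
  CH(Br) → C:1 H:1 Br:1
  CH2 → C:1 H:2
  CH(F) → C:1 H:1 F:1
  CH2NH2 → C:1 H:4 N:1
Element totals:
  C: 7
  H: 13
  Br: 1
  F: 2
  I: 1
  N: 1
Molecular formula: C7H13BrF2IN.
DoU = (2C + 2 + N − H − X) / 2 = (2·7 + 2 + 1 − 13 − 4) / 2 = 0.

0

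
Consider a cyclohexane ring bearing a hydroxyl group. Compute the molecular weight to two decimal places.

100.16 g/mol

Atom tally by fragment:
  cyclohexane ring core → C:6 H:12
  (− 1 ring H displaced by substituents)
  + OH → O:1 H:1
Element totals:
  C: 6
  H: 12
  O: 1
Molecular formula: C6H12O.
  M = 6(12.011) + 12(1.008) + 15.999
    = 72.066 + 12.096 + 15.999 = 100.161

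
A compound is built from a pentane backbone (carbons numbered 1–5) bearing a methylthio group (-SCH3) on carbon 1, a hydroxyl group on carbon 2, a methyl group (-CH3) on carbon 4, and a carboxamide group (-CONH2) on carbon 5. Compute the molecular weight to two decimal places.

Atom tally by fragment:
  CH3SCH2 → C:2 H:5 S:1
  CH(OH) → C:1 H:2 O:1
  CH2 → C:1 H:2
  CH(CH3) → C:2 H:4
  CH2CONH2 → C:2 H:4 O:1 N:1
Element totals:
  C: 8
  H: 17
  N: 1
  O: 2
  S: 1
Molecular formula: C8H17NO2S.
  M = 8(12.011) + 17(1.008) + 14.007 + 2(15.999) + 32.06
    = 96.088 + 17.136 + 14.007 + 31.998 + 32.060 = 191.289

191.29 g/mol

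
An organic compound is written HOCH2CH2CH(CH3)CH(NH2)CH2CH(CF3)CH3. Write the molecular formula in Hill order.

C9H18F3NO

Element totals:
  C: 9
  H: 18
  F: 3
  N: 1
  O: 1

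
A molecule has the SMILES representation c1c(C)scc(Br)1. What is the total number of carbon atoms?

Atom tally by fragment:
  thiophene ring core → C:4 H:4 S:1
  (− 2 ring H displaced by substituents)
  + CH3 → C:1 H:3
  + Br → Br:1
Element totals:
  C: 5
  H: 5
  Br: 1
  S: 1

5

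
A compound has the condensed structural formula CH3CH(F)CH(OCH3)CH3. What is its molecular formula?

C5H11FO

Atom tally by fragment:
  CH3 → C:1 H:3
  CH(F) → C:1 H:1 F:1
  CH(OCH3) → C:2 H:4 O:1
  CH3 → C:1 H:3
Element totals:
  C: 5
  H: 11
  F: 1
  O: 1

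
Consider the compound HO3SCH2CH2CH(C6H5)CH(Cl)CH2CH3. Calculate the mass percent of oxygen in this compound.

Element totals:
  C: 12
  H: 17
  Cl: 1
  O: 3
  S: 1
Molecular formula: C12H17ClO3S.
Molar mass = 276.775 g/mol.
Mass from O: 3 × 15.999 = 47.997 g/mol.
%O = 47.997 / 276.775 × 100 = 17.34%.

17.34%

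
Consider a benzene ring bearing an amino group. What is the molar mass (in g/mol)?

Atom tally by fragment:
  benzene ring core → C:6 H:6
  (− 1 ring H displaced by substituents)
  + NH2 → N:1 H:2
Element totals:
  C: 6
  H: 7
  N: 1
Molecular formula: C6H7N.
  M = 6(12.011) + 7(1.008) + 14.007
    = 72.066 + 7.056 + 14.007 = 93.129

93.13 g/mol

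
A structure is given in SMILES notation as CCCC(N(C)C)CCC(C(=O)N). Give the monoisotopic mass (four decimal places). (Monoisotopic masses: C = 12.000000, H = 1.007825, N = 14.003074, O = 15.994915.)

186.1732

Atom tally by fragment:
  CH3 → C:1 H:3
  CH2 → C:1 H:2
  CH2 → C:1 H:2
  CH(N(CH3)2) → C:3 H:7 N:1
  CH2 → C:1 H:2
  CH2 → C:1 H:2
  CH2CONH2 → C:2 H:4 O:1 N:1
Element totals:
  C: 10
  H: 22
  N: 2
  O: 1
Molecular formula: C10H22N2O.
  M = 10(12.0) + 22(1.007825) + 2(14.003074) + 15.994915
    = 120.000000 + 22.172150 + 28.006148 + 15.994915 = 186.173213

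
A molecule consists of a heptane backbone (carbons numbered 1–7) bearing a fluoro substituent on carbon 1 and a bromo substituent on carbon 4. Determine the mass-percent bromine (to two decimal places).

40.54%

Atom tally by fragment:
  FCH2 → C:1 H:2 F:1
  CH2 → C:1 H:2
  CH2 → C:1 H:2
  CH(Br) → C:1 H:1 Br:1
  CH2 → C:1 H:2
  CH2 → C:1 H:2
  CH3 → C:1 H:3
Element totals:
  C: 7
  H: 14
  Br: 1
  F: 1
Molecular formula: C7H14BrF.
Molar mass = 197.091 g/mol.
Mass from Br: 1 × 79.904 = 79.904 g/mol.
%Br = 79.904 / 197.091 × 100 = 40.54%.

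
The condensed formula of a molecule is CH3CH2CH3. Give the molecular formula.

Atom tally by fragment:
  CH3 → C:1 H:3
  CH2 → C:1 H:2
  CH3 → C:1 H:3
Element totals:
  C: 3
  H: 8

C3H8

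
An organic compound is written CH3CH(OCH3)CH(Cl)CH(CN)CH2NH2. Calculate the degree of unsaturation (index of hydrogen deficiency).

Element totals:
  C: 7
  H: 13
  Cl: 1
  N: 2
  O: 1
Molecular formula: C7H13ClN2O.
DoU = (2C + 2 + N − H − X) / 2 = (2·7 + 2 + 2 − 13 − 1) / 2 = 2.

2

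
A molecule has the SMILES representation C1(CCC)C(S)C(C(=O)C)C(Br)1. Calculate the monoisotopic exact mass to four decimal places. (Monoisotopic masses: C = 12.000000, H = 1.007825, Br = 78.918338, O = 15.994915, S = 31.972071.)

250.0027

Atom tally by fragment:
  cyclobutane ring core → C:4 H:8
  (− 4 ring H displaced by substituents)
  + CH2CH2CH3 → C:3 H:7
  + SH → S:1 H:1
  + COCH3 → C:2 H:3 O:1
  + Br → Br:1
Element totals:
  C: 9
  H: 15
  Br: 1
  O: 1
  S: 1
Molecular formula: C9H15BrOS.
  M = 9(12.0) + 15(1.007825) + 78.918338 + 15.994915 + 31.972071
    = 108.000000 + 15.117375 + 78.918338 + 15.994915 + 31.972071 = 250.002699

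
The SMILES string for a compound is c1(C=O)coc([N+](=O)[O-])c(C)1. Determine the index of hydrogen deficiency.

5

Atom tally by fragment:
  furan ring core → C:4 H:4 O:1
  (− 3 ring H displaced by substituents)
  + CHO → C:1 H:1 O:1
  + NO2 → N:1 O:2
  + CH3 → C:1 H:3
Element totals:
  C: 6
  H: 5
  N: 1
  O: 4
Molecular formula: C6H5NO4.
DoU = (2C + 2 + N − H − X) / 2 = (2·6 + 2 + 1 − 5 − 0) / 2 = 5.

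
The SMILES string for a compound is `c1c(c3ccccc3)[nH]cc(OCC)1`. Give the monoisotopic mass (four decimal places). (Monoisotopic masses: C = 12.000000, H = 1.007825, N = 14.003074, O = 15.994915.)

Atom tally by fragment:
  pyrrole ring core → C:4 H:5 N:1
  (− 2 ring H displaced by substituents)
  + C6H5 → C:6 H:5
  + OC2H5 → C:2 H:5 O:1
Element totals:
  C: 12
  H: 13
  N: 1
  O: 1
Molecular formula: C12H13NO.
  M = 12(12.0) + 13(1.007825) + 14.003074 + 15.994915
    = 144.000000 + 13.101725 + 14.003074 + 15.994915 = 187.099714

187.0997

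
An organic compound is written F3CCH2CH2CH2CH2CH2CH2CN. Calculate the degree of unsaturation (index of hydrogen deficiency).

2

Element totals:
  C: 8
  H: 12
  F: 3
  N: 1
Molecular formula: C8H12F3N.
DoU = (2C + 2 + N − H − X) / 2 = (2·8 + 2 + 1 − 12 − 3) / 2 = 2.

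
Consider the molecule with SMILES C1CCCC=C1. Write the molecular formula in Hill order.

Atom tally by fragment:
  cyclohexene ring core → C:6 H:10
Element totals:
  C: 6
  H: 10

C6H10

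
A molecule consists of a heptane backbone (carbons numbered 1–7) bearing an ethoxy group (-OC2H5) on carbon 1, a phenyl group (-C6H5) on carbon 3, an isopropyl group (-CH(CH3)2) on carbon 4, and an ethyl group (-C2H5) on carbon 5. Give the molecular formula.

C20H34O

Atom tally by fragment:
  C2H5OCH2 → C:3 H:7 O:1
  CH2 → C:1 H:2
  CH(C6H5) → C:7 H:6
  CH(CH(CH3)2) → C:4 H:8
  CH(C2H5) → C:3 H:6
  CH2 → C:1 H:2
  CH3 → C:1 H:3
Element totals:
  C: 20
  H: 34
  O: 1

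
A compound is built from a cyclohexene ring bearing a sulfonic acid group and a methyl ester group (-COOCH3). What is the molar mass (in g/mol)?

Atom tally by fragment:
  cyclohexene ring core → C:6 H:10
  (− 2 ring H displaced by substituents)
  + SO3H → S:1 O:3 H:1
  + COOCH3 → C:2 H:3 O:2
Element totals:
  C: 8
  H: 12
  O: 5
  S: 1
Molecular formula: C8H12O5S.
  M = 8(12.011) + 12(1.008) + 5(15.999) + 32.06
    = 96.088 + 12.096 + 79.995 + 32.060 = 220.239

220.24 g/mol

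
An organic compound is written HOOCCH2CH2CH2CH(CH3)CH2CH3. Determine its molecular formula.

C8H16O2

Atom tally by fragment:
  HOOCCH2 → C:2 H:3 O:2
  CH2 → C:1 H:2
  CH2 → C:1 H:2
  CH(CH3) → C:2 H:4
  CH2 → C:1 H:2
  CH3 → C:1 H:3
Element totals:
  C: 8
  H: 16
  O: 2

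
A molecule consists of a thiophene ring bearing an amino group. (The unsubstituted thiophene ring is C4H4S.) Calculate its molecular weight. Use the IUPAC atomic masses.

Atom tally by fragment:
  thiophene ring core → C:4 H:4 S:1
  (− 1 ring H displaced by substituents)
  + NH2 → N:1 H:2
Element totals:
  C: 4
  H: 5
  N: 1
  S: 1
Molecular formula: C4H5NS.
  M = 4(12.011) + 5(1.008) + 14.007 + 32.06
    = 48.044 + 5.040 + 14.007 + 32.060 = 99.151

99.15 g/mol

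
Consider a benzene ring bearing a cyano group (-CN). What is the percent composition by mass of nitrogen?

Atom tally by fragment:
  benzene ring core → C:6 H:6
  (− 1 ring H displaced by substituents)
  + CN → C:1 N:1
Element totals:
  C: 7
  H: 5
  N: 1
Molecular formula: C7H5N.
Molar mass = 103.124 g/mol.
Mass from N: 1 × 14.007 = 14.007 g/mol.
%N = 14.007 / 103.124 × 100 = 13.58%.

13.58%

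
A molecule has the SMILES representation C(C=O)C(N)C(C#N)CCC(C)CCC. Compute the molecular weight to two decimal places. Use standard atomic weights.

Atom tally by fragment:
  OHCCH2 → C:2 H:3 O:1
  CH(NH2) → C:1 H:3 N:1
  CH(CN) → C:2 H:1 N:1
  CH2 → C:1 H:2
  CH2 → C:1 H:2
  CH(CH3) → C:2 H:4
  CH2 → C:1 H:2
  CH2 → C:1 H:2
  CH3 → C:1 H:3
Element totals:
  C: 12
  H: 22
  N: 2
  O: 1
Molecular formula: C12H22N2O.
  M = 12(12.011) + 22(1.008) + 2(14.007) + 15.999
    = 144.132 + 22.176 + 28.014 + 15.999 = 210.321

210.32 g/mol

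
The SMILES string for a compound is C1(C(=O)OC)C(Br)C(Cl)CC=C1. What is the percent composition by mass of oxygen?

Atom tally by fragment:
  cyclohexene ring core → C:6 H:10
  (− 3 ring H displaced by substituents)
  + COOCH3 → C:2 H:3 O:2
  + Br → Br:1
  + Cl → Cl:1
Element totals:
  C: 8
  H: 10
  Br: 1
  Cl: 1
  O: 2
Molecular formula: C8H10BrClO2.
Molar mass = 253.520 g/mol.
Mass from O: 2 × 15.999 = 31.998 g/mol.
%O = 31.998 / 253.520 × 100 = 12.62%.

12.62%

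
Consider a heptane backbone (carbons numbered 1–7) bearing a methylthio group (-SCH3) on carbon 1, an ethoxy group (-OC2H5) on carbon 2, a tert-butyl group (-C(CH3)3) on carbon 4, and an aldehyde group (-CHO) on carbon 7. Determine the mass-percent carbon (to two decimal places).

65.64%

Atom tally by fragment:
  CH3SCH2 → C:2 H:5 S:1
  CH(OC2H5) → C:3 H:6 O:1
  CH2 → C:1 H:2
  CH(C(CH3)3) → C:5 H:10
  CH2 → C:1 H:2
  CH2 → C:1 H:2
  CH2CHO → C:2 H:3 O:1
Element totals:
  C: 15
  H: 30
  O: 2
  S: 1
Molecular formula: C15H30O2S.
Molar mass = 274.463 g/mol.
Mass from C: 15 × 12.011 = 180.165 g/mol.
%C = 180.165 / 274.463 × 100 = 65.64%.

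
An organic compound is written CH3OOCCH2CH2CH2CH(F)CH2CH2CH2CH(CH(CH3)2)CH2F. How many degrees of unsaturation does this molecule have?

1

Atom tally by fragment:
  CH3OOCCH2 → C:3 H:5 O:2
  CH2 → C:1 H:2
  CH2 → C:1 H:2
  CH(F) → C:1 H:1 F:1
  CH2 → C:1 H:2
  CH2 → C:1 H:2
  CH2 → C:1 H:2
  CH(CH(CH3)2) → C:4 H:8
  CH2F → C:1 H:2 F:1
Element totals:
  C: 14
  H: 26
  F: 2
  O: 2
Molecular formula: C14H26F2O2.
DoU = (2C + 2 + N − H − X) / 2 = (2·14 + 2 + 0 − 26 − 2) / 2 = 1.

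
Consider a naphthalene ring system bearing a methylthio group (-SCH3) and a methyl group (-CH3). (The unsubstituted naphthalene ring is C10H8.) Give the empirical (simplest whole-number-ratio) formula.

Atom tally by fragment:
  naphthalene ring system core → C:10 H:8
  (− 2 ring H displaced by substituents)
  + SCH3 → C:1 H:3 S:1
  + CH3 → C:1 H:3
Element totals:
  C: 12
  H: 12
  S: 1
Molecular formula: C12H12S.
gcd of subscripts (12, 12, 1) = 1, so the empirical formula equals the molecular formula.

C12H12S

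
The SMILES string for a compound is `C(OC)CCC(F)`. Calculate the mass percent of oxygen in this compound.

15.07%

Atom tally by fragment:
  CH3OCH2 → C:2 H:5 O:1
  CH2 → C:1 H:2
  CH2 → C:1 H:2
  CH2F → C:1 H:2 F:1
Element totals:
  C: 5
  H: 11
  F: 1
  O: 1
Molecular formula: C5H11FO.
Molar mass = 106.140 g/mol.
Mass from O: 1 × 15.999 = 15.999 g/mol.
%O = 15.999 / 106.140 × 100 = 15.07%.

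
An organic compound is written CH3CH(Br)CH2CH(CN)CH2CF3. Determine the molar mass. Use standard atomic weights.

Element totals:
  C: 7
  H: 9
  Br: 1
  F: 3
  N: 1
Molecular formula: C7H9BrF3N.
  M = 7(12.011) + 9(1.008) + 79.904 + 3(18.998) + 14.007
    = 84.077 + 9.072 + 79.904 + 56.994 + 14.007 = 244.054

244.05 g/mol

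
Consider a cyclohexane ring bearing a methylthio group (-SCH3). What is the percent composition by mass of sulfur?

Atom tally by fragment:
  cyclohexane ring core → C:6 H:12
  (− 1 ring H displaced by substituents)
  + SCH3 → C:1 H:3 S:1
Element totals:
  C: 7
  H: 14
  S: 1
Molecular formula: C7H14S.
Molar mass = 130.249 g/mol.
Mass from S: 1 × 32.06 = 32.060 g/mol.
%S = 32.060 / 130.249 × 100 = 24.61%.

24.61%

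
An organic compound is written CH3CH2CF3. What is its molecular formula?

Element totals:
  C: 3
  H: 5
  F: 3

C3H5F3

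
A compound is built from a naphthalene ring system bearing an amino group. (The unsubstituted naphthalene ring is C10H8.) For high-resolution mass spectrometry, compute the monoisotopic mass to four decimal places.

143.0735

Atom tally by fragment:
  naphthalene ring system core → C:10 H:8
  (− 1 ring H displaced by substituents)
  + NH2 → N:1 H:2
Element totals:
  C: 10
  H: 9
  N: 1
Molecular formula: C10H9N.
  M = 10(12.0) + 9(1.007825) + 14.003074
    = 120.000000 + 9.070425 + 14.003074 = 143.073499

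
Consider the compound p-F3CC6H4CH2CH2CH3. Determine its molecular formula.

Atom tally by fragment:
  benzene ring core → C:6 H:6
  (− 2 ring H displaced by substituents)
  + CF3 → C:1 F:3
  + CH2CH2CH3 → C:3 H:7
Element totals:
  C: 10
  H: 11
  F: 3

C10H11F3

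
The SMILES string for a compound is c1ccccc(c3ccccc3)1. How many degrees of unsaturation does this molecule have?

Atom tally by fragment:
  benzene ring core → C:6 H:6
  (− 1 ring H displaced by substituents)
  + C6H5 → C:6 H:5
Element totals:
  C: 12
  H: 10
Molecular formula: C12H10.
DoU = (2C + 2 + N − H − X) / 2 = (2·12 + 2 + 0 − 10 − 0) / 2 = 8.

8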